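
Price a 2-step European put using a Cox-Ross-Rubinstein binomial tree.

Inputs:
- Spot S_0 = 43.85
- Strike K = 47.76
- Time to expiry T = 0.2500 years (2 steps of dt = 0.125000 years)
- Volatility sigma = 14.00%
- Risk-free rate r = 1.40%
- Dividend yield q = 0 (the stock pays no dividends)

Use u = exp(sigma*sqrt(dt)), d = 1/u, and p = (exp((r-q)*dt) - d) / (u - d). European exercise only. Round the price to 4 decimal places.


dt = T/N = 0.125000
u = exp(sigma*sqrt(dt)) = 1.050743; d = 1/u = 0.951708
p = (exp((r-q)*dt) - d) / (u - d) = 0.505314
Discount per step: exp(-r*dt) = 0.998252
Stock lattice S(k, i) with i counting down-moves:
  k=0: S(0,0) = 43.8500
  k=1: S(1,0) = 46.0751; S(1,1) = 41.7324
  k=2: S(2,0) = 48.4131; S(2,1) = 43.8500; S(2,2) = 39.7170
Terminal payoffs V(N, i) = max(K - S_T, 0):
  V(2,0) = 0.000000; V(2,1) = 3.910000; V(2,2) = 8.042982
Backward induction: V(k, i) = exp(-r*dt) * [p * V(k+1, i) + (1-p) * V(k+1, i+1)].
  V(1,0) = exp(-r*dt) * [p*0.000000 + (1-p)*3.910000] = 1.930840
  V(1,1) = exp(-r*dt) * [p*3.910000 + (1-p)*8.042982] = 5.944117
  V(0,0) = exp(-r*dt) * [p*1.930840 + (1-p)*5.944117] = 3.909304

Answer: Price = V(0,0) = 3.9093


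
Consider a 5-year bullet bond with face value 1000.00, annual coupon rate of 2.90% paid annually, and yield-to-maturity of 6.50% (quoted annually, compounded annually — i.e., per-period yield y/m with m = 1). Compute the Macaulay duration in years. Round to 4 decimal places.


Coupon per period c = face * coupon_rate / m = 29.000000
Periods per year m = 1; per-period yield y/m = 0.065000
Number of cashflows N = 5
Cashflows (t years, CF_t, discount factor 1/(1+y/m)^(m*t), PV):
  t = 1.0000: CF_t = 29.000000, DF = 0.938967, PV = 27.230047
  t = 2.0000: CF_t = 29.000000, DF = 0.881659, PV = 25.568119
  t = 3.0000: CF_t = 29.000000, DF = 0.827849, PV = 24.007624
  t = 4.0000: CF_t = 29.000000, DF = 0.777323, PV = 22.542370
  t = 5.0000: CF_t = 1029.000000, DF = 0.729881, PV = 751.047381
Price P = sum_t PV_t = 850.395540
Macaulay numerator sum_t t * PV_t:
  t * PV_t at t = 1.0000: 27.230047
  t * PV_t at t = 2.0000: 51.136238
  t * PV_t at t = 3.0000: 72.022871
  t * PV_t at t = 4.0000: 90.169479
  t * PV_t at t = 5.0000: 3755.236904
Macaulay duration D = (sum_t t * PV_t) / P = 3995.795539 / 850.395540 = 4.698749

Answer: Macaulay duration = 4.6987 years


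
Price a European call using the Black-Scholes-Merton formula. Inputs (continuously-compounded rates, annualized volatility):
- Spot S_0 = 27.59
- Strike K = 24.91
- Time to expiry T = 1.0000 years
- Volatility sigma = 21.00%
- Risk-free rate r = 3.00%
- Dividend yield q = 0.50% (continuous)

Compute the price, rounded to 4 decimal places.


d1 = (ln(S/K) + (r - q + 0.5*sigma^2) * T) / (sigma * sqrt(T)) = 0.71063838
d2 = d1 - sigma * sqrt(T) = 0.50063838
exp(-rT) = 0.97044553; exp(-qT) = 0.99501248
C = S_0 * exp(-qT) * N(d1) - K * exp(-rT) * N(d2)
N(d1) = 0.76134582; N(d2) = 0.69168718
C = 27.5900 * 0.99501248 * 0.76134582 - 24.9100 * 0.97044553 * 0.69168718 = 4.1801

Answer: Price = 4.1801


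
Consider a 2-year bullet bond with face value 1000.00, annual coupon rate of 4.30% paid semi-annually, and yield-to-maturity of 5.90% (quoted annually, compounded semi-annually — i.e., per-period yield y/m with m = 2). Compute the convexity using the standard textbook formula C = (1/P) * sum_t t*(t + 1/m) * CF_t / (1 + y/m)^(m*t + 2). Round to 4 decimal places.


Answer: Convexity = 4.5188

Derivation:
Coupon per period c = face * coupon_rate / m = 21.500000
Periods per year m = 2; per-period yield y/m = 0.029500
Number of cashflows N = 4
Cashflows (t years, CF_t, discount factor 1/(1+y/m)^(m*t), PV):
  t = 0.5000: CF_t = 21.500000, DF = 0.971345, PV = 20.883924
  t = 1.0000: CF_t = 21.500000, DF = 0.943512, PV = 20.285502
  t = 1.5000: CF_t = 21.500000, DF = 0.916476, PV = 19.704227
  t = 2.0000: CF_t = 1021.500000, DF = 0.890214, PV = 909.353970
Price P = sum_t PV_t = 970.227623
Convexity numerator sum_t t*(t + 1/m) * CF_t / (1+y/m)^(m*t + 2):
  t = 0.5000: term = 9.852114
  t = 1.0000: term = 28.709413
  t = 1.5000: term = 55.773508
  t = 2.0000: term = 4289.930631
Convexity = (1/P) * sum = 4384.265665 / 970.227623 = 4.518801


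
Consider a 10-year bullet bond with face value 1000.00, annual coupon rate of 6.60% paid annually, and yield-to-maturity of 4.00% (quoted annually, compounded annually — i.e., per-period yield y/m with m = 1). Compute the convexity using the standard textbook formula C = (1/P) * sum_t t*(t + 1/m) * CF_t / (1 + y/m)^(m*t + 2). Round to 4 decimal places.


Coupon per period c = face * coupon_rate / m = 66.000000
Periods per year m = 1; per-period yield y/m = 0.040000
Number of cashflows N = 10
Cashflows (t years, CF_t, discount factor 1/(1+y/m)^(m*t), PV):
  t = 1.0000: CF_t = 66.000000, DF = 0.961538, PV = 63.461538
  t = 2.0000: CF_t = 66.000000, DF = 0.924556, PV = 61.020710
  t = 3.0000: CF_t = 66.000000, DF = 0.888996, PV = 58.673760
  t = 4.0000: CF_t = 66.000000, DF = 0.854804, PV = 56.417077
  t = 5.0000: CF_t = 66.000000, DF = 0.821927, PV = 54.247189
  t = 6.0000: CF_t = 66.000000, DF = 0.790315, PV = 52.160759
  t = 7.0000: CF_t = 66.000000, DF = 0.759918, PV = 50.154576
  t = 8.0000: CF_t = 66.000000, DF = 0.730690, PV = 48.225554
  t = 9.0000: CF_t = 66.000000, DF = 0.702587, PV = 46.370725
  t = 10.0000: CF_t = 1066.000000, DF = 0.675564, PV = 720.151404
Price P = sum_t PV_t = 1210.883290
Convexity numerator sum_t t*(t + 1/m) * CF_t / (1+y/m)^(m*t + 2):
  t = 1.0000: term = 117.347519
  t = 2.0000: term = 338.502460
  t = 3.0000: term = 650.966269
  t = 4.0000: term = 1043.215174
  t = 5.0000: term = 1504.637270
  t = 6.0000: term = 2025.473248
  t = 7.0000: term = 2596.760575
  t = 8.0000: term = 3210.280930
  t = 9.0000: term = 3858.510733
  t = 10.0000: term = 73240.250034
Convexity = (1/P) * sum = 88585.944212 / 1210.883290 = 73.158119

Answer: Convexity = 73.1581


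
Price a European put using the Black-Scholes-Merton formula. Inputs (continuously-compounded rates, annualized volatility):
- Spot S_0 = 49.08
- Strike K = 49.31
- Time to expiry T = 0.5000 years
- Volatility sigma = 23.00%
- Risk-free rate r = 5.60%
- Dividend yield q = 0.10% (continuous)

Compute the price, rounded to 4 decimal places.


Answer: Price = 2.6208

Derivation:
d1 = (ln(S/K) + (r - q + 0.5*sigma^2) * T) / (sigma * sqrt(T)) = 0.22166088
d2 = d1 - sigma * sqrt(T) = 0.05902632
exp(-rT) = 0.97238837; exp(-qT) = 0.99950012
P = K * exp(-rT) * N(-d2) - S_0 * exp(-qT) * N(-d1)
N(-d1) = 0.41228894; N(-d2) = 0.47646557
P = 49.3100 * 0.97238837 * 0.47646557 - 49.0800 * 0.99950012 * 0.41228894 = 2.6208


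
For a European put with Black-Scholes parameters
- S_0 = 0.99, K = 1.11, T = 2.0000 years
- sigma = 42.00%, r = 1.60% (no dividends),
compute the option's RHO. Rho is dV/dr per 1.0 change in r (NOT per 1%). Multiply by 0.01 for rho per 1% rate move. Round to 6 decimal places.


Answer: Rho = -1.437296

Derivation:
d1 = 0.1582398049; d2 = -0.4357298913
phi(d1) = 0.3939786925; exp(-qT) = 1.0000000000; exp(-rT) = 0.9685065821
N(-d2) = 0.6684836422
Rho = -K*T*exp(-rT)*N(-d2) = -1.1100 * 2.0000 * 0.9685065821 * 0.6684836422 = -1.437296


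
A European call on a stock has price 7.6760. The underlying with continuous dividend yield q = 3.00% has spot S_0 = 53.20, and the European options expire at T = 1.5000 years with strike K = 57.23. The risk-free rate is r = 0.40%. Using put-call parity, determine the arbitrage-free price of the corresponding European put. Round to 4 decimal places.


Put-call parity: C - P = S_0 * exp(-qT) - K * exp(-rT).
S_0 * exp(-qT) = 53.2000 * 0.95599748 = 50.85906603
K * exp(-rT) = 57.2300 * 0.99401796 = 56.88764808
P = C - S*exp(-qT) + K*exp(-rT)
P = 7.6760 - 50.85906603 + 56.88764808 = 13.7046

Answer: Put price = 13.7046


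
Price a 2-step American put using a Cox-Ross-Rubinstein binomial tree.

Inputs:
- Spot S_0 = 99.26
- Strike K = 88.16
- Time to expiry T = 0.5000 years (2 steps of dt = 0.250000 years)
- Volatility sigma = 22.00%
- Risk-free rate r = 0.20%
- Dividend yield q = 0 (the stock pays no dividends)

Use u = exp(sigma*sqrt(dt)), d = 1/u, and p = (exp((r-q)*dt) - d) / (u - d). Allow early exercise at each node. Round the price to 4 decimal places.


Answer: Price = V(0,0) = 2.3428

Derivation:
dt = T/N = 0.250000
u = exp(sigma*sqrt(dt)) = 1.116278; d = 1/u = 0.895834
p = (exp((r-q)*dt) - d) / (u - d) = 0.474796
Discount per step: exp(-r*dt) = 0.999500
Stock lattice S(k, i) with i counting down-moves:
  k=0: S(0,0) = 99.2600
  k=1: S(1,0) = 110.8018; S(1,1) = 88.9205
  k=2: S(2,0) = 123.6856; S(2,1) = 99.2600; S(2,2) = 79.6580
Terminal payoffs V(N, i) = max(K - S_T, 0):
  V(2,0) = 0.000000; V(2,1) = 0.000000; V(2,2) = 8.501984
Backward induction: V(k, i) = exp(-r*dt) * [p * V(k+1, i) + (1-p) * V(k+1, i+1)]; then take max(V_cont, immediate exercise) for American.
  V(1,0) = exp(-r*dt) * [p*0.000000 + (1-p)*0.000000] = 0.000000; exercise = 0.000000; V(1,0) = max -> 0.000000
  V(1,1) = exp(-r*dt) * [p*0.000000 + (1-p)*8.501984] = 4.463040; exercise = 0.000000; V(1,1) = max -> 4.463040
  V(0,0) = exp(-r*dt) * [p*0.000000 + (1-p)*4.463040] = 2.342833; exercise = 0.000000; V(0,0) = max -> 2.342833


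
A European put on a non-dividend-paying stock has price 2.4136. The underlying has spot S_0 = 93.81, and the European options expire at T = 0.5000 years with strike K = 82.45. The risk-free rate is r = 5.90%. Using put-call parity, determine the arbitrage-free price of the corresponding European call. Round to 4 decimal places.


Put-call parity: C - P = S_0 * exp(-qT) - K * exp(-rT).
S_0 * exp(-qT) = 93.8100 * 1.00000000 = 93.81000000
K * exp(-rT) = 82.4500 * 0.97093088 = 80.05325086
C = P + S*exp(-qT) - K*exp(-rT)
C = 2.4136 + 93.81000000 - 80.05325086 = 16.1703

Answer: Call price = 16.1703


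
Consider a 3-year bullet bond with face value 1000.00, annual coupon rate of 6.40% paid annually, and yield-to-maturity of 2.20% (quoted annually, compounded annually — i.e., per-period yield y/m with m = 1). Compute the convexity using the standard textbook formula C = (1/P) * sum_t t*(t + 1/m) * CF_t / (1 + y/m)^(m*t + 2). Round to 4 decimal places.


Answer: Convexity = 10.6398

Derivation:
Coupon per period c = face * coupon_rate / m = 64.000000
Periods per year m = 1; per-period yield y/m = 0.022000
Number of cashflows N = 3
Cashflows (t years, CF_t, discount factor 1/(1+y/m)^(m*t), PV):
  t = 1.0000: CF_t = 64.000000, DF = 0.978474, PV = 62.622309
  t = 2.0000: CF_t = 64.000000, DF = 0.957411, PV = 61.274275
  t = 3.0000: CF_t = 1064.000000, DF = 0.936801, PV = 996.756188
Price P = sum_t PV_t = 1120.652772
Convexity numerator sum_t t*(t + 1/m) * CF_t / (1+y/m)^(m*t + 2):
  t = 1.0000: term = 119.910519
  t = 2.0000: term = 351.987824
  t = 3.0000: term = 11451.658673
Convexity = (1/P) * sum = 11923.557017 / 1120.652772 = 10.639832


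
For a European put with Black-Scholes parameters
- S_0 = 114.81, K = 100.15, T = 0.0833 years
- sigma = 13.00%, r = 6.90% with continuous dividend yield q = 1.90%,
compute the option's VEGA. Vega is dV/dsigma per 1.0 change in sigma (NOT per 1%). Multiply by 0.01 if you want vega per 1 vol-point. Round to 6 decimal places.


Answer: Vega = 0.010791

Derivation:
d1 = 3.7707203120; d2 = 3.7332000508
phi(d1) = 0.0003261659; exp(-qT) = 0.9984185518; exp(-rT) = 0.9942687864
Vega = S * exp(-qT) * phi(d1) * sqrt(T) = 114.8100 * 0.9984185518 * 0.0003261659 * 0.2886173938 = 0.010791


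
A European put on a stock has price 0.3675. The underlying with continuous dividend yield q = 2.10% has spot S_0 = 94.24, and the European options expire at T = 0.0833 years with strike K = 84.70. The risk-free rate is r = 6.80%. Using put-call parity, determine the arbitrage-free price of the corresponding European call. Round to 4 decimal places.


Put-call parity: C - P = S_0 * exp(-qT) - K * exp(-rT).
S_0 * exp(-qT) = 94.2400 * 0.99825223 = 94.07529007
K * exp(-rT) = 84.7000 * 0.99435161 = 84.22158158
C = P + S*exp(-qT) - K*exp(-rT)
C = 0.3675 + 94.07529007 - 84.22158158 = 10.2212

Answer: Call price = 10.2212


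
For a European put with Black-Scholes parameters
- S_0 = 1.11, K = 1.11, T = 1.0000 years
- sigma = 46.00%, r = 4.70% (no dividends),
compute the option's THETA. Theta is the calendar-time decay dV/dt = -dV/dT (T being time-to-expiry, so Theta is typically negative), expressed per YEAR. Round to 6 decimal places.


Answer: Theta = -0.068964

Derivation:
d1 = 0.3321739130; d2 = -0.1278260870
phi(d1) = 0.3775288507; exp(-qT) = 1.0000000000; exp(-rT) = 0.9540873976
Theta = -S*exp(-qT)*phi(d1)*sigma/(2*sqrt(T)) + r*K*exp(-rT)*N(-d2) - q*S*exp(-qT)*N(-d1)
N(-d1) = 0.3698789704; N(-d2) = 0.5508566975; sqrt(T) = 1.0000000000
Term 1 = -1.1100 * 1.0000000000 * 0.3775288507 * 0.4600 / (2 * 1.0000000000) = -0.0963831156
Term 2 = 0.0470 * 1.1100 * 0.9540873976 * 0.5508566975 = 0.0274187486
Term 3 = 0 (no dividend yield, q = 0)
Theta = -0.0963831156 + (0.0274187486) + (0.0000000000) = -0.068964


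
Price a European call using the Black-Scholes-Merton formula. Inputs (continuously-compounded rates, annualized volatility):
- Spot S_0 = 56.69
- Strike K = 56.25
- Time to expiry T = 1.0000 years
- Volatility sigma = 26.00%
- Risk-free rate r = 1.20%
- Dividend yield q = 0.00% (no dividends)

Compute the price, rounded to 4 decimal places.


d1 = (ln(S/K) + (r - q + 0.5*sigma^2) * T) / (sigma * sqrt(T)) = 0.20612226
d2 = d1 - sigma * sqrt(T) = -0.05387774
exp(-rT) = 0.98807171; exp(-qT) = 1.00000000
C = S_0 * exp(-qT) * N(d1) - K * exp(-rT) * N(d2)
N(d1) = 0.58165229; N(d2) = 0.47851629
C = 56.6900 * 1.00000000 * 0.58165229 - 56.2500 * 0.98807171 * 0.47851629 = 6.3784

Answer: Price = 6.3784


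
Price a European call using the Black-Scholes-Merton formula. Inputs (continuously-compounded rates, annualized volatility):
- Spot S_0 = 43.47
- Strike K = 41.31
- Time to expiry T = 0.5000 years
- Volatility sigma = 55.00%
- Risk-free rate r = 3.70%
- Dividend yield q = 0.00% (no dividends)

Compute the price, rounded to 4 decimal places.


Answer: Price = 8.0376

Derivation:
d1 = (ln(S/K) + (r - q + 0.5*sigma^2) * T) / (sigma * sqrt(T)) = 0.37307325
d2 = d1 - sigma * sqrt(T) = -0.01583548
exp(-rT) = 0.98167007; exp(-qT) = 1.00000000
C = S_0 * exp(-qT) * N(d1) - K * exp(-rT) * N(d2)
N(d1) = 0.64545304; N(d2) = 0.49368282
C = 43.4700 * 1.00000000 * 0.64545304 - 41.3100 * 0.98167007 * 0.49368282 = 8.0376


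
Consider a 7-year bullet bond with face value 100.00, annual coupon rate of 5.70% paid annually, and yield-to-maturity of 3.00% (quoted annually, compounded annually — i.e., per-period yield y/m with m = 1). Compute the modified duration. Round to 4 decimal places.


Coupon per period c = face * coupon_rate / m = 5.700000
Periods per year m = 1; per-period yield y/m = 0.030000
Number of cashflows N = 7
Cashflows (t years, CF_t, discount factor 1/(1+y/m)^(m*t), PV):
  t = 1.0000: CF_t = 5.700000, DF = 0.970874, PV = 5.533981
  t = 2.0000: CF_t = 5.700000, DF = 0.942596, PV = 5.372797
  t = 3.0000: CF_t = 5.700000, DF = 0.915142, PV = 5.216307
  t = 4.0000: CF_t = 5.700000, DF = 0.888487, PV = 5.064376
  t = 5.0000: CF_t = 5.700000, DF = 0.862609, PV = 4.916870
  t = 6.0000: CF_t = 5.700000, DF = 0.837484, PV = 4.773660
  t = 7.0000: CF_t = 105.700000, DF = 0.813092, PV = 85.943773
Price P = sum_t PV_t = 116.821764
First compute Macaulay numerator sum_t t * PV_t:
  t * PV_t at t = 1.0000: 5.533981
  t * PV_t at t = 2.0000: 10.745593
  t * PV_t at t = 3.0000: 15.648922
  t * PV_t at t = 4.0000: 20.257505
  t * PV_t at t = 5.0000: 24.584350
  t * PV_t at t = 6.0000: 28.641962
  t * PV_t at t = 7.0000: 601.606409
Macaulay duration D = 707.018722 / 116.821764 = 6.052115
Modified duration = D / (1 + y/m) = 6.052115 / (1 + 0.030000) = 5.875840

Answer: Modified duration = 5.8758


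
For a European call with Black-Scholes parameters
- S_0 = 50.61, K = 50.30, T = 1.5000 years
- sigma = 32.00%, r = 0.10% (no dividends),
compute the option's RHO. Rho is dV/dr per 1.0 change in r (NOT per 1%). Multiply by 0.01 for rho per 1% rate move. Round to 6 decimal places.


d1 = 0.2154635174; d2 = -0.1764548415
phi(d1) = 0.3897885771; exp(-qT) = 1.0000000000; exp(-rT) = 0.9985011244
N(d2) = 0.4299683116
Rho = K*T*exp(-rT)*N(d2) = 50.3000 * 1.5000 * 0.9985011244 * 0.4299683116 = 32.392484

Answer: Rho = 32.392484


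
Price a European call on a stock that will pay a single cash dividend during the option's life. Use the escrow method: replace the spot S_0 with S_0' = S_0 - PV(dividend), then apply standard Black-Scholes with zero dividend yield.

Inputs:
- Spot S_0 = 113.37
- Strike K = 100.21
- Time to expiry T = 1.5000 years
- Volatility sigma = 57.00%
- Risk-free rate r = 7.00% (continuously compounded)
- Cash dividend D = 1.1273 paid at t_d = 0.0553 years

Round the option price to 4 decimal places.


Answer: Price = 39.9264

Derivation:
PV(D) = D * exp(-r * t_d) = 1.1273 * 0.99613648 = 1.12294466
S_0' = S_0 - PV(D) = 113.3700 - 1.12294466 = 112.24705534
d1 = (ln(S_0'/K) + (r + sigma^2/2)*T) / (sigma*sqrt(T)) = 0.66194855
d2 = d1 - sigma*sqrt(T) = -0.03615603
exp(-rT) = 0.90032452
N(d1) = 0.74599790; N(d2) = 0.48557897
C = S_0' * N(d1) - K * exp(-rT) * N(d2) = 112.24705534 * 0.74599790 - 100.2100 * 0.90032452 * 0.48557897 = 39.9264


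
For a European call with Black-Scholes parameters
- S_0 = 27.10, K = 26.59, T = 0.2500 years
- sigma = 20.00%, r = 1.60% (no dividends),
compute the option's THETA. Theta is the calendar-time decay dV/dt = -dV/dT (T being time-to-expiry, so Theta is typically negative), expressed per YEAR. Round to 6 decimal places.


Answer: Theta = -2.321288

Derivation:
d1 = 0.2799852263; d2 = 0.1799852263
phi(d1) = 0.3836078790; exp(-qT) = 1.0000000000; exp(-rT) = 0.9960079893
Theta = -S*exp(-qT)*phi(d1)*sigma/(2*sqrt(T)) - r*K*exp(-rT)*N(d2) + q*S*exp(-qT)*N(d1)
N(d1) = 0.6102555803; N(d2) = 0.5714179168; sqrt(T) = 0.5000000000
Term 1 = -27.1000 * 1.0000000000 * 0.3836078790 * 0.2000 / (2 * 0.5000000000) = -2.0791547042
Term 2 = -0.0160 * 26.5900 * 0.9960079893 * 0.5714179168 = -0.2421335646
Term 3 = 0 (no dividend yield, q = 0)
Theta = -2.0791547042 + (-0.2421335646) + (0.0000000000) = -2.321288


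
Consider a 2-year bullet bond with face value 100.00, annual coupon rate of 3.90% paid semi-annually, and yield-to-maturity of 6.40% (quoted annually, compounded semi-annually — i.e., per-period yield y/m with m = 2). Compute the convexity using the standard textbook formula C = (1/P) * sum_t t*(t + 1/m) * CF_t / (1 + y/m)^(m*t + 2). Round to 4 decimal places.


Answer: Convexity = 4.5130

Derivation:
Coupon per period c = face * coupon_rate / m = 1.950000
Periods per year m = 2; per-period yield y/m = 0.032000
Number of cashflows N = 4
Cashflows (t years, CF_t, discount factor 1/(1+y/m)^(m*t), PV):
  t = 0.5000: CF_t = 1.950000, DF = 0.968992, PV = 1.889535
  t = 1.0000: CF_t = 1.950000, DF = 0.938946, PV = 1.830945
  t = 1.5000: CF_t = 1.950000, DF = 0.909831, PV = 1.774171
  t = 2.0000: CF_t = 101.950000, DF = 0.881620, PV = 89.881113
Price P = sum_t PV_t = 95.375764
Convexity numerator sum_t t*(t + 1/m) * CF_t / (1+y/m)^(m*t + 2):
  t = 0.5000: term = 0.887086
  t = 1.0000: term = 2.578737
  t = 1.5000: term = 4.997553
  t = 2.0000: term = 421.967547
Convexity = (1/P) * sum = 430.430922 / 95.375764 = 4.513001


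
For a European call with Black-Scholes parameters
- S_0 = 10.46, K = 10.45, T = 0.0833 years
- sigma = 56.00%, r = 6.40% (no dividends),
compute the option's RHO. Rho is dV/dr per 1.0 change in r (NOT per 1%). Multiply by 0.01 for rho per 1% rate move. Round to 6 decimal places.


d1 = 0.1197155859; d2 = -0.0419101546
phi(d1) = 0.3960937141; exp(-qT) = 1.0000000000; exp(-rT) = 0.9946829856
N(d2) = 0.4832851607
Rho = K*T*exp(-rT)*N(d2) = 10.4500 * 0.0833 * 0.9946829856 * 0.4832851607 = 0.418456

Answer: Rho = 0.418456


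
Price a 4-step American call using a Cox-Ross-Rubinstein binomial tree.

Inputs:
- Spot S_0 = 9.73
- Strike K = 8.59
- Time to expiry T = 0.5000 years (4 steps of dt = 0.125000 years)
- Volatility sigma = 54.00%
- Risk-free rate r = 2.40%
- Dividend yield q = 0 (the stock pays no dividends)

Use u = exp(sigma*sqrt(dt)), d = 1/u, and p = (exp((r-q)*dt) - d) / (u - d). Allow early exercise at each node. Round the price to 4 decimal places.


Answer: Price = V(0,0) = 2.1400

Derivation:
dt = T/N = 0.125000
u = exp(sigma*sqrt(dt)) = 1.210361; d = 1/u = 0.826200
p = (exp((r-q)*dt) - d) / (u - d) = 0.460236
Discount per step: exp(-r*dt) = 0.997004
Stock lattice S(k, i) with i counting down-moves:
  k=0: S(0,0) = 9.7300
  k=1: S(1,0) = 11.7768; S(1,1) = 8.0389
  k=2: S(2,0) = 14.2542; S(2,1) = 9.7300; S(2,2) = 6.6418
  k=3: S(3,0) = 17.2527; S(3,1) = 11.7768; S(3,2) = 8.0389; S(3,3) = 5.4874
  k=4: S(4,0) = 20.8820; S(4,1) = 14.2542; S(4,2) = 9.7300; S(4,3) = 6.6418; S(4,4) = 4.5337
Terminal payoffs V(N, i) = max(S_T - K, 0):
  V(4,0) = 12.292035; V(4,1) = 5.664199; V(4,2) = 1.140000; V(4,3) = 0.000000; V(4,4) = 0.000000
Backward induction: V(k, i) = exp(-r*dt) * [p * V(k+1, i) + (1-p) * V(k+1, i+1)]; then take max(V_cont, immediate exercise) for American.
  V(3,0) = exp(-r*dt) * [p*12.292035 + (1-p)*5.664199] = 8.688461; exercise = 8.662730; V(3,0) = max -> 8.688461
  V(3,1) = exp(-r*dt) * [p*5.664199 + (1-p)*1.140000] = 3.212546; exercise = 3.186815; V(3,1) = max -> 3.212546
  V(3,2) = exp(-r*dt) * [p*1.140000 + (1-p)*0.000000] = 0.523097; exercise = 0.000000; V(3,2) = max -> 0.523097
  V(3,3) = exp(-r*dt) * [p*0.000000 + (1-p)*0.000000] = 0.000000; exercise = 0.000000; V(3,3) = max -> 0.000000
  V(2,0) = exp(-r*dt) * [p*8.688461 + (1-p)*3.212546] = 5.715585; exercise = 5.664199; V(2,0) = max -> 5.715585
  V(2,1) = exp(-r*dt) * [p*3.212546 + (1-p)*0.523097] = 1.755603; exercise = 1.140000; V(2,1) = max -> 1.755603
  V(2,2) = exp(-r*dt) * [p*0.523097 + (1-p)*0.000000] = 0.240027; exercise = 0.000000; V(2,2) = max -> 0.240027
  V(1,0) = exp(-r*dt) * [p*5.715585 + (1-p)*1.755603] = 3.567410; exercise = 3.186815; V(1,0) = max -> 3.567410
  V(1,1) = exp(-r*dt) * [p*1.755603 + (1-p)*0.240027] = 0.934740; exercise = 0.000000; V(1,1) = max -> 0.934740
  V(0,0) = exp(-r*dt) * [p*3.567410 + (1-p)*0.934740] = 2.139959; exercise = 1.140000; V(0,0) = max -> 2.139959


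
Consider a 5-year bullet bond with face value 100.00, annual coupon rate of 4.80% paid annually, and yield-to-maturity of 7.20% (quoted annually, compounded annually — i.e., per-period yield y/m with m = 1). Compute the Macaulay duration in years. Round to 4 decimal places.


Answer: Macaulay duration = 4.5359 years

Derivation:
Coupon per period c = face * coupon_rate / m = 4.800000
Periods per year m = 1; per-period yield y/m = 0.072000
Number of cashflows N = 5
Cashflows (t years, CF_t, discount factor 1/(1+y/m)^(m*t), PV):
  t = 1.0000: CF_t = 4.800000, DF = 0.932836, PV = 4.477612
  t = 2.0000: CF_t = 4.800000, DF = 0.870183, PV = 4.176877
  t = 3.0000: CF_t = 4.800000, DF = 0.811738, PV = 3.896340
  t = 4.0000: CF_t = 4.800000, DF = 0.757218, PV = 3.634646
  t = 5.0000: CF_t = 104.800000, DF = 0.706360, PV = 74.026524
Price P = sum_t PV_t = 90.211999
Macaulay numerator sum_t t * PV_t:
  t * PV_t at t = 1.0000: 4.477612
  t * PV_t at t = 2.0000: 8.353754
  t * PV_t at t = 3.0000: 11.689021
  t * PV_t at t = 4.0000: 14.538583
  t * PV_t at t = 5.0000: 370.132619
Macaulay duration D = (sum_t t * PV_t) / P = 409.191589 / 90.211999 = 4.535889


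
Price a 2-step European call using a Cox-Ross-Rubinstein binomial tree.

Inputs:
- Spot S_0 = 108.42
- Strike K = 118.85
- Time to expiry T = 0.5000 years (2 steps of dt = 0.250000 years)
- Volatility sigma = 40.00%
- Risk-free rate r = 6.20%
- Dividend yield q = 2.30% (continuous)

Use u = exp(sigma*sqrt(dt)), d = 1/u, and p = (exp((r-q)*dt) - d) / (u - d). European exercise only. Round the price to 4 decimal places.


dt = T/N = 0.250000
u = exp(sigma*sqrt(dt)) = 1.221403; d = 1/u = 0.818731
p = (exp((r-q)*dt) - d) / (u - d) = 0.474498
Discount per step: exp(-r*dt) = 0.984620
Stock lattice S(k, i) with i counting down-moves:
  k=0: S(0,0) = 108.4200
  k=1: S(1,0) = 132.4245; S(1,1) = 88.7668
  k=2: S(2,0) = 161.7436; S(2,1) = 108.4200; S(2,2) = 72.6761
Terminal payoffs V(N, i) = max(S_T - K, 0):
  V(2,0) = 42.893634; V(2,1) = 0.000000; V(2,2) = 0.000000
Backward induction: V(k, i) = exp(-r*dt) * [p * V(k+1, i) + (1-p) * V(k+1, i+1)].
  V(1,0) = exp(-r*dt) * [p*42.893634 + (1-p)*0.000000] = 20.039892
  V(1,1) = exp(-r*dt) * [p*0.000000 + (1-p)*0.000000] = 0.000000
  V(0,0) = exp(-r*dt) * [p*20.039892 + (1-p)*0.000000] = 9.362631

Answer: Price = V(0,0) = 9.3626


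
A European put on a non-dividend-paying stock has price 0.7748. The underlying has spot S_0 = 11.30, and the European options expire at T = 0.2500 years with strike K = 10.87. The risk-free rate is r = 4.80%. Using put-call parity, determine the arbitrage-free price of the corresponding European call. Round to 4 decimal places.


Put-call parity: C - P = S_0 * exp(-qT) - K * exp(-rT).
S_0 * exp(-qT) = 11.3000 * 1.00000000 = 11.30000000
K * exp(-rT) = 10.8700 * 0.98807171 = 10.74033952
C = P + S*exp(-qT) - K*exp(-rT)
C = 0.7748 + 11.30000000 - 10.74033952 = 1.3345

Answer: Call price = 1.3345


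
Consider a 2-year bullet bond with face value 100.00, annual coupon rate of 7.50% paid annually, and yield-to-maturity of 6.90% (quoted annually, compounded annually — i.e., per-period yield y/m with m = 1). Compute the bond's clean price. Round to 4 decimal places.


Coupon per period c = face * coupon_rate / m = 7.500000
Periods per year m = 1; per-period yield y/m = 0.069000
Number of cashflows N = 2
Cashflows (t years, CF_t, discount factor 1/(1+y/m)^(m*t), PV):
  t = 1.0000: CF_t = 7.500000, DF = 0.935454, PV = 7.015903
  t = 2.0000: CF_t = 107.500000, DF = 0.875074, PV = 94.070414
Price P = sum_t PV_t = 101.086316

Answer: Price = 101.0863


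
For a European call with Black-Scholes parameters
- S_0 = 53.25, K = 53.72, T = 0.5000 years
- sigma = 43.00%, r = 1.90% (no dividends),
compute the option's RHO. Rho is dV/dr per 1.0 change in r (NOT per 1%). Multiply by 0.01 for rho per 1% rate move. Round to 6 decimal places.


d1 = 0.1543710564; d2 = -0.1496848595
phi(d1) = 0.3942170060; exp(-qT) = 1.0000000000; exp(-rT) = 0.9905449824
N(d2) = 0.4405066270
Rho = K*T*exp(-rT)*N(d2) = 53.7200 * 0.5000 * 0.9905449824 * 0.4405066270 = 11.720136

Answer: Rho = 11.720136


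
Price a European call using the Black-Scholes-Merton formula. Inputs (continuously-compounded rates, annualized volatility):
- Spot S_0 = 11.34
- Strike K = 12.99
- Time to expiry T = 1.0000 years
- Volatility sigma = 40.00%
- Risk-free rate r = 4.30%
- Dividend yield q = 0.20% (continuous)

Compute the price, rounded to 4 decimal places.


d1 = (ln(S/K) + (r - q + 0.5*sigma^2) * T) / (sigma * sqrt(T)) = -0.03710883
d2 = d1 - sigma * sqrt(T) = -0.43710883
exp(-rT) = 0.95791139; exp(-qT) = 0.99800200
C = S_0 * exp(-qT) * N(d1) - K * exp(-rT) * N(d2)
N(d1) = 0.48519912; N(d2) = 0.33101621
C = 11.3400 * 0.99800200 * 0.48519912 - 12.9900 * 0.95791139 * 0.33101621 = 1.3722

Answer: Price = 1.3722


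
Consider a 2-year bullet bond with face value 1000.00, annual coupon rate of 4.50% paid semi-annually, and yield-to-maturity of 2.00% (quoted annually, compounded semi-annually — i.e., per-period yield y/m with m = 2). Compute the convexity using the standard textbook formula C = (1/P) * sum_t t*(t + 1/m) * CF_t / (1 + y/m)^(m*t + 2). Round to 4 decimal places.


Coupon per period c = face * coupon_rate / m = 22.500000
Periods per year m = 2; per-period yield y/m = 0.010000
Number of cashflows N = 4
Cashflows (t years, CF_t, discount factor 1/(1+y/m)^(m*t), PV):
  t = 0.5000: CF_t = 22.500000, DF = 0.990099, PV = 22.277228
  t = 1.0000: CF_t = 22.500000, DF = 0.980296, PV = 22.056661
  t = 1.5000: CF_t = 22.500000, DF = 0.970590, PV = 21.838278
  t = 2.0000: CF_t = 1022.500000, DF = 0.960980, PV = 982.602402
Price P = sum_t PV_t = 1048.774569
Convexity numerator sum_t t*(t + 1/m) * CF_t / (1+y/m)^(m*t + 2):
  t = 0.5000: term = 10.919139
  t = 1.0000: term = 32.433087
  t = 1.5000: term = 64.223934
  t = 2.0000: term = 4816.206265
Convexity = (1/P) * sum = 4923.782425 / 1048.774569 = 4.694796

Answer: Convexity = 4.6948


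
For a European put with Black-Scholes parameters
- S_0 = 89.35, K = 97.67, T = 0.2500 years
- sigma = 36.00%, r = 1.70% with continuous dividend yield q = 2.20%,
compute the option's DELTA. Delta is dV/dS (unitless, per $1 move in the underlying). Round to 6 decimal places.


d1 = -0.4115733770; d2 = -0.5915733770
phi(d1) = 0.3665446799; exp(-qT) = 0.9945150973; exp(-rT) = 0.9957590185
N(-d1) = 0.6596739257
Delta = -exp(-qT) * N(-d1) = -0.9945150973 * 0.6596739257 = -0.656056

Answer: Delta = -0.656056


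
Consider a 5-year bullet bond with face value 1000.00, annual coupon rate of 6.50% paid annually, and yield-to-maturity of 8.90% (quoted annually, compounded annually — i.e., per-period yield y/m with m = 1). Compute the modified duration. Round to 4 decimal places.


Answer: Modified duration = 4.0341

Derivation:
Coupon per period c = face * coupon_rate / m = 65.000000
Periods per year m = 1; per-period yield y/m = 0.089000
Number of cashflows N = 5
Cashflows (t years, CF_t, discount factor 1/(1+y/m)^(m*t), PV):
  t = 1.0000: CF_t = 65.000000, DF = 0.918274, PV = 59.687787
  t = 2.0000: CF_t = 65.000000, DF = 0.843226, PV = 54.809722
  t = 3.0000: CF_t = 65.000000, DF = 0.774313, PV = 50.330323
  t = 4.0000: CF_t = 65.000000, DF = 0.711031, PV = 46.217009
  t = 5.0000: CF_t = 1065.000000, DF = 0.652921, PV = 695.360808
Price P = sum_t PV_t = 906.405648
First compute Macaulay numerator sum_t t * PV_t:
  t * PV_t at t = 1.0000: 59.687787
  t * PV_t at t = 2.0000: 109.619443
  t * PV_t at t = 3.0000: 150.990969
  t * PV_t at t = 4.0000: 184.868037
  t * PV_t at t = 5.0000: 3476.804038
Macaulay duration D = 3981.970274 / 906.405648 = 4.393144
Modified duration = D / (1 + y/m) = 4.393144 / (1 + 0.089000) = 4.034108


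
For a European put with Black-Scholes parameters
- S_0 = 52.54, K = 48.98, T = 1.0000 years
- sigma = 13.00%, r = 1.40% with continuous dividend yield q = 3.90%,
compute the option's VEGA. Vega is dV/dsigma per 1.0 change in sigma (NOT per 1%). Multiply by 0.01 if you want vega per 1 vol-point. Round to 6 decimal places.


d1 = 0.4124056364; d2 = 0.2824056364
phi(d1) = 0.3664190198; exp(-qT) = 0.9617507091; exp(-rT) = 0.9860975443
Vega = S * exp(-qT) * phi(d1) * sqrt(T) = 52.5400 * 0.9617507091 * 0.3664190198 * 1.0000000000 = 18.515293

Answer: Vega = 18.515293


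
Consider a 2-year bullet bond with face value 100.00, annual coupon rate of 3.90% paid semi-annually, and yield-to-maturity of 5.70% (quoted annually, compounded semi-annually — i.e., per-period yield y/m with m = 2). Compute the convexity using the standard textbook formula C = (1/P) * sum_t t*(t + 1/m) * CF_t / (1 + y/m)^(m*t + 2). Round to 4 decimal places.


Coupon per period c = face * coupon_rate / m = 1.950000
Periods per year m = 2; per-period yield y/m = 0.028500
Number of cashflows N = 4
Cashflows (t years, CF_t, discount factor 1/(1+y/m)^(m*t), PV):
  t = 0.5000: CF_t = 1.950000, DF = 0.972290, PV = 1.895965
  t = 1.0000: CF_t = 1.950000, DF = 0.945347, PV = 1.843427
  t = 1.5000: CF_t = 1.950000, DF = 0.919152, PV = 1.792345
  t = 2.0000: CF_t = 101.950000, DF = 0.893682, PV = 91.110839
Price P = sum_t PV_t = 96.642577
Convexity numerator sum_t t*(t + 1/m) * CF_t / (1+y/m)^(m*t + 2):
  t = 0.5000: term = 0.896173
  t = 1.0000: term = 2.614019
  t = 1.5000: term = 5.083167
  t = 2.0000: term = 430.656948
Convexity = (1/P) * sum = 439.250306 / 96.642577 = 4.545101

Answer: Convexity = 4.5451


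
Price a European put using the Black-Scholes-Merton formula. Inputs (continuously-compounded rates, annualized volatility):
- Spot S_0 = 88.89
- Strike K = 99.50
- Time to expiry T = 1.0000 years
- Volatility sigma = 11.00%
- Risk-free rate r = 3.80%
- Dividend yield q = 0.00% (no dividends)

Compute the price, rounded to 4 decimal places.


d1 = (ln(S/K) + (r - q + 0.5*sigma^2) * T) / (sigma * sqrt(T)) = -0.62461813
d2 = d1 - sigma * sqrt(T) = -0.73461813
exp(-rT) = 0.96271294; exp(-qT) = 1.00000000
P = K * exp(-rT) * N(-d2) - S_0 * exp(-qT) * N(-d1)
N(-d1) = 0.73388914; N(-d2) = 0.76871395
P = 99.5000 * 0.96271294 * 0.76871395 - 88.8900 * 1.00000000 * 0.73388914 = 8.3997

Answer: Price = 8.3997


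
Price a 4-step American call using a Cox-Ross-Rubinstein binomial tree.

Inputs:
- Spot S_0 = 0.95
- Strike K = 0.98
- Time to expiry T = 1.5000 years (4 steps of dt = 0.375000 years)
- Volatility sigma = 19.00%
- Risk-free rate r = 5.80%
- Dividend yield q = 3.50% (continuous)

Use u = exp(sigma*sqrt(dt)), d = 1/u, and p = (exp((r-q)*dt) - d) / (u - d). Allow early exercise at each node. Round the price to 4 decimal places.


dt = T/N = 0.375000
u = exp(sigma*sqrt(dt)) = 1.123390; d = 1/u = 0.890163
p = (exp((r-q)*dt) - d) / (u - d) = 0.508086
Discount per step: exp(-r*dt) = 0.978485
Stock lattice S(k, i) with i counting down-moves:
  k=0: S(0,0) = 0.9500
  k=1: S(1,0) = 1.0672; S(1,1) = 0.8457
  k=2: S(2,0) = 1.1989; S(2,1) = 0.9500; S(2,2) = 0.7528
  k=3: S(3,0) = 1.3468; S(3,1) = 1.0672; S(3,2) = 0.8457; S(3,3) = 0.6701
  k=4: S(4,0) = 1.5130; S(4,1) = 1.1989; S(4,2) = 0.9500; S(4,3) = 0.7528; S(4,4) = 0.5965
Terminal payoffs V(N, i) = max(S_T - K, 0):
  V(4,0) = 0.533023; V(4,1) = 0.218905; V(4,2) = 0.000000; V(4,3) = 0.000000; V(4,4) = 0.000000
Backward induction: V(k, i) = exp(-r*dt) * [p * V(k+1, i) + (1-p) * V(k+1, i+1)]; then take max(V_cont, immediate exercise) for American.
  V(3,0) = exp(-r*dt) * [p*0.533023 + (1-p)*0.218905] = 0.370360; exercise = 0.366837; V(3,0) = max -> 0.370360
  V(3,1) = exp(-r*dt) * [p*0.218905 + (1-p)*0.000000] = 0.108829; exercise = 0.087220; V(3,1) = max -> 0.108829
  V(3,2) = exp(-r*dt) * [p*0.000000 + (1-p)*0.000000] = 0.000000; exercise = 0.000000; V(3,2) = max -> 0.000000
  V(3,3) = exp(-r*dt) * [p*0.000000 + (1-p)*0.000000] = 0.000000; exercise = 0.000000; V(3,3) = max -> 0.000000
  V(2,0) = exp(-r*dt) * [p*0.370360 + (1-p)*0.108829] = 0.236509; exercise = 0.218905; V(2,0) = max -> 0.236509
  V(2,1) = exp(-r*dt) * [p*0.108829 + (1-p)*0.000000] = 0.054105; exercise = 0.000000; V(2,1) = max -> 0.054105
  V(2,2) = exp(-r*dt) * [p*0.000000 + (1-p)*0.000000] = 0.000000; exercise = 0.000000; V(2,2) = max -> 0.000000
  V(1,0) = exp(-r*dt) * [p*0.236509 + (1-p)*0.054105] = 0.143624; exercise = 0.087220; V(1,0) = max -> 0.143624
  V(1,1) = exp(-r*dt) * [p*0.054105 + (1-p)*0.000000] = 0.026899; exercise = 0.000000; V(1,1) = max -> 0.026899
  V(0,0) = exp(-r*dt) * [p*0.143624 + (1-p)*0.026899] = 0.084350; exercise = 0.000000; V(0,0) = max -> 0.084350

Answer: Price = V(0,0) = 0.0844


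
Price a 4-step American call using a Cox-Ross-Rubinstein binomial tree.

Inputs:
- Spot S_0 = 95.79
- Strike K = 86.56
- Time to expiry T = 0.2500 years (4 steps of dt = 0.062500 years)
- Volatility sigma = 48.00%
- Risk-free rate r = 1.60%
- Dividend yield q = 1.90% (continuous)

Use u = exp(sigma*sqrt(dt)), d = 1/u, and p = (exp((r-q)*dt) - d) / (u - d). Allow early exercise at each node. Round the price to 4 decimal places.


dt = T/N = 0.062500
u = exp(sigma*sqrt(dt)) = 1.127497; d = 1/u = 0.886920
p = (exp((r-q)*dt) - d) / (u - d) = 0.469257
Discount per step: exp(-r*dt) = 0.999000
Stock lattice S(k, i) with i counting down-moves:
  k=0: S(0,0) = 95.7900
  k=1: S(1,0) = 108.0029; S(1,1) = 84.9581
  k=2: S(2,0) = 121.7730; S(2,1) = 95.7900; S(2,2) = 75.3511
  k=3: S(3,0) = 137.2986; S(3,1) = 108.0029; S(3,2) = 84.9581; S(3,3) = 66.8304
  k=4: S(4,0) = 154.8038; S(4,1) = 121.7730; S(4,2) = 95.7900; S(4,3) = 75.3511; S(4,4) = 59.2733
Terminal payoffs V(N, i) = max(S_T - K, 0):
  V(4,0) = 68.243767; V(4,1) = 35.212956; V(4,2) = 9.230000; V(4,3) = 0.000000; V(4,4) = 0.000000
Backward induction: V(k, i) = exp(-r*dt) * [p * V(k+1, i) + (1-p) * V(k+1, i+1)]; then take max(V_cont, immediate exercise) for American.
  V(3,0) = exp(-r*dt) * [p*68.243767 + (1-p)*35.212956] = 50.662196; exercise = 50.738625; V(3,0) = max -> 50.738625
  V(3,1) = exp(-r*dt) * [p*35.212956 + (1-p)*9.230000] = 21.401263; exercise = 21.442923; V(3,1) = max -> 21.442923
  V(3,2) = exp(-r*dt) * [p*9.230000 + (1-p)*0.000000] = 4.326910; exercise = 0.000000; V(3,2) = max -> 4.326910
  V(3,3) = exp(-r*dt) * [p*0.000000 + (1-p)*0.000000] = 0.000000; exercise = 0.000000; V(3,3) = max -> 0.000000
  V(2,0) = exp(-r*dt) * [p*50.738625 + (1-p)*21.442923] = 35.154953; exercise = 35.212956; V(2,0) = max -> 35.212956
  V(2,1) = exp(-r*dt) * [p*21.442923 + (1-p)*4.326910] = 12.346360; exercise = 9.230000; V(2,1) = max -> 12.346360
  V(2,2) = exp(-r*dt) * [p*4.326910 + (1-p)*0.000000] = 2.028402; exercise = 0.000000; V(2,2) = max -> 2.028402
  V(1,0) = exp(-r*dt) * [p*35.212956 + (1-p)*12.346360] = 23.053597; exercise = 21.442923; V(1,0) = max -> 23.053597
  V(1,1) = exp(-r*dt) * [p*12.346360 + (1-p)*2.028402] = 6.863306; exercise = 0.000000; V(1,1) = max -> 6.863306
  V(0,0) = exp(-r*dt) * [p*23.053597 + (1-p)*6.863306] = 14.446254; exercise = 9.230000; V(0,0) = max -> 14.446254

Answer: Price = V(0,0) = 14.4463


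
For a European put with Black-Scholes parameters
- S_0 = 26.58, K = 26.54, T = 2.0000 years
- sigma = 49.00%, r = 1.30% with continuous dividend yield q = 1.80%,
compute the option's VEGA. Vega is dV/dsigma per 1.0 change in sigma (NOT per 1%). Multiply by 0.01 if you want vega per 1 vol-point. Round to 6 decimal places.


d1 = 0.3342248784; d2 = -0.3587397672
phi(d1) = 0.3772709430; exp(-qT) = 0.9646402935; exp(-rT) = 0.9743350896
Vega = S * exp(-qT) * phi(d1) * sqrt(T) = 26.5800 * 0.9646402935 * 0.3772709430 * 1.4142135624 = 13.680083

Answer: Vega = 13.680083


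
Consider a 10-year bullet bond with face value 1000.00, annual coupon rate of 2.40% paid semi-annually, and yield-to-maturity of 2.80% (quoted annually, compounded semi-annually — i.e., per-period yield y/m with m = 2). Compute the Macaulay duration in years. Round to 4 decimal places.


Coupon per period c = face * coupon_rate / m = 12.000000
Periods per year m = 2; per-period yield y/m = 0.014000
Number of cashflows N = 20
Cashflows (t years, CF_t, discount factor 1/(1+y/m)^(m*t), PV):
  t = 0.5000: CF_t = 12.000000, DF = 0.986193, PV = 11.834320
  t = 1.0000: CF_t = 12.000000, DF = 0.972577, PV = 11.670927
  t = 1.5000: CF_t = 12.000000, DF = 0.959149, PV = 11.509790
  t = 2.0000: CF_t = 12.000000, DF = 0.945906, PV = 11.350877
  t = 2.5000: CF_t = 12.000000, DF = 0.932847, PV = 11.194159
  t = 3.0000: CF_t = 12.000000, DF = 0.919967, PV = 11.039605
  t = 3.5000: CF_t = 12.000000, DF = 0.907265, PV = 10.887184
  t = 4.0000: CF_t = 12.000000, DF = 0.894739, PV = 10.736868
  t = 4.5000: CF_t = 12.000000, DF = 0.882386, PV = 10.588627
  t = 5.0000: CF_t = 12.000000, DF = 0.870203, PV = 10.442433
  t = 5.5000: CF_t = 12.000000, DF = 0.858188, PV = 10.298257
  t = 6.0000: CF_t = 12.000000, DF = 0.846339, PV = 10.156072
  t = 6.5000: CF_t = 12.000000, DF = 0.834654, PV = 10.015850
  t = 7.0000: CF_t = 12.000000, DF = 0.823130, PV = 9.877565
  t = 7.5000: CF_t = 12.000000, DF = 0.811766, PV = 9.741188
  t = 8.0000: CF_t = 12.000000, DF = 0.800558, PV = 9.606694
  t = 8.5000: CF_t = 12.000000, DF = 0.789505, PV = 9.474057
  t = 9.0000: CF_t = 12.000000, DF = 0.778604, PV = 9.343252
  t = 9.5000: CF_t = 12.000000, DF = 0.767854, PV = 9.214252
  t = 10.0000: CF_t = 1012.000000, DF = 0.757253, PV = 766.339855
Price P = sum_t PV_t = 965.321832
Macaulay numerator sum_t t * PV_t:
  t * PV_t at t = 0.5000: 5.917160
  t * PV_t at t = 1.0000: 11.670927
  t * PV_t at t = 1.5000: 17.264684
  t * PV_t at t = 2.0000: 22.701754
  t * PV_t at t = 2.5000: 27.985397
  t * PV_t at t = 3.0000: 33.118814
  t * PV_t at t = 3.5000: 38.105144
  t * PV_t at t = 4.0000: 42.947471
  t * PV_t at t = 4.5000: 47.648822
  t * PV_t at t = 5.0000: 52.212165
  t * PV_t at t = 5.5000: 56.640416
  t * PV_t at t = 6.0000: 60.936434
  t * PV_t at t = 6.5000: 65.103028
  t * PV_t at t = 7.0000: 69.142952
  t * PV_t at t = 7.5000: 73.058909
  t * PV_t at t = 8.0000: 76.853554
  t * PV_t at t = 8.5000: 80.529488
  t * PV_t at t = 9.0000: 84.089267
  t * PV_t at t = 9.5000: 87.535397
  t * PV_t at t = 10.0000: 7663.398551
Macaulay duration D = (sum_t t * PV_t) / P = 8616.860333 / 965.321832 = 8.926412

Answer: Macaulay duration = 8.9264 years


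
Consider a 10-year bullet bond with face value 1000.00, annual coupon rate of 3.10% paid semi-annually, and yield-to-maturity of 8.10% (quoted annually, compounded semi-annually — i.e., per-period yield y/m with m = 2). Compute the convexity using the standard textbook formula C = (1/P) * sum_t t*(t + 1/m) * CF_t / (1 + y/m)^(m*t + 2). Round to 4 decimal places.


Coupon per period c = face * coupon_rate / m = 15.500000
Periods per year m = 2; per-period yield y/m = 0.040500
Number of cashflows N = 20
Cashflows (t years, CF_t, discount factor 1/(1+y/m)^(m*t), PV):
  t = 0.5000: CF_t = 15.500000, DF = 0.961076, PV = 14.896684
  t = 1.0000: CF_t = 15.500000, DF = 0.923668, PV = 14.316852
  t = 1.5000: CF_t = 15.500000, DF = 0.887715, PV = 13.759588
  t = 2.0000: CF_t = 15.500000, DF = 0.853162, PV = 13.224016
  t = 2.5000: CF_t = 15.500000, DF = 0.819954, PV = 12.709290
  t = 3.0000: CF_t = 15.500000, DF = 0.788039, PV = 12.214598
  t = 3.5000: CF_t = 15.500000, DF = 0.757365, PV = 11.739162
  t = 4.0000: CF_t = 15.500000, DF = 0.727886, PV = 11.282232
  t = 4.5000: CF_t = 15.500000, DF = 0.699554, PV = 10.843087
  t = 5.0000: CF_t = 15.500000, DF = 0.672325, PV = 10.421035
  t = 5.5000: CF_t = 15.500000, DF = 0.646156, PV = 10.015411
  t = 6.0000: CF_t = 15.500000, DF = 0.621005, PV = 9.625575
  t = 6.5000: CF_t = 15.500000, DF = 0.596833, PV = 9.250913
  t = 7.0000: CF_t = 15.500000, DF = 0.573602, PV = 8.890834
  t = 7.5000: CF_t = 15.500000, DF = 0.551276, PV = 8.544771
  t = 8.0000: CF_t = 15.500000, DF = 0.529818, PV = 8.212178
  t = 8.5000: CF_t = 15.500000, DF = 0.509196, PV = 7.892530
  t = 9.0000: CF_t = 15.500000, DF = 0.489376, PV = 7.585325
  t = 9.5000: CF_t = 15.500000, DF = 0.470328, PV = 7.290077
  t = 10.0000: CF_t = 1015.500000, DF = 0.452021, PV = 459.027006
Price P = sum_t PV_t = 661.741164
Convexity numerator sum_t t*(t + 1/m) * CF_t / (1+y/m)^(m*t + 2):
  t = 0.5000: term = 6.879794
  t = 1.0000: term = 19.836024
  t = 1.5000: term = 38.127869
  t = 2.0000: term = 61.072992
  t = 2.5000: term = 88.043717
  t = 3.0000: term = 118.463435
  t = 3.5000: term = 151.803216
  t = 4.0000: term = 187.578629
  t = 4.5000: term = 225.346743
  t = 5.0000: term = 264.703313
  t = 5.5000: term = 305.280131
  t = 6.0000: term = 346.742536
  t = 6.5000: term = 388.787082
  t = 7.0000: term = 431.139336
  t = 7.5000: term = 473.551821
  t = 8.0000: term = 515.802080
  t = 8.5000: term = 557.690860
  t = 9.0000: term = 599.040413
  t = 9.5000: term = 639.692896
  t = 10.0000: term = 44518.791523
Convexity = (1/P) * sum = 49938.374412 / 661.741164 = 75.465117

Answer: Convexity = 75.4651
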